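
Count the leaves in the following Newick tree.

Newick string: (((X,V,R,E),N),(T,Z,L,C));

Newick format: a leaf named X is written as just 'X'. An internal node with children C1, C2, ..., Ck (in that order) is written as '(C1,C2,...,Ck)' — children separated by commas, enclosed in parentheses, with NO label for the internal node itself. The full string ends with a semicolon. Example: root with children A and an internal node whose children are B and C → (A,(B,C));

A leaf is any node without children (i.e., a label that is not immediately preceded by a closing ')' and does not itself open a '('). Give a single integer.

Answer: 9

Derivation:
Newick: (((X,V,R,E),N),(T,Z,L,C));
Scan left-to-right; a leaf is any maximal label run not followed by '(':
  pos 3: leaf 'X' → count = 1
  pos 5: leaf 'V' → count = 2
  pos 7: leaf 'R' → count = 3
  pos 9: leaf 'E' → count = 4
  pos 12: leaf 'N' → count = 5
  pos 16: leaf 'T' → count = 6
  pos 18: leaf 'Z' → count = 7
  pos 20: leaf 'L' → count = 8
  pos 22: leaf 'C' → count = 9
Total leaves: 9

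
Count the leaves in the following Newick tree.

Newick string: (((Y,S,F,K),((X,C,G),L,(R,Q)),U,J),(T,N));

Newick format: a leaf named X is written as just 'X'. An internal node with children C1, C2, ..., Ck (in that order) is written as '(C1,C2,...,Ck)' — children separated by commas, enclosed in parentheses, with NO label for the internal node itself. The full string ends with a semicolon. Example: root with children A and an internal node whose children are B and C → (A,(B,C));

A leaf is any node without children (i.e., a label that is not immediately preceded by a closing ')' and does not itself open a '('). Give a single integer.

Newick: (((Y,S,F,K),((X,C,G),L,(R,Q)),U,J),(T,N));
Scan left-to-right; a leaf is any maximal label run not followed by '(':
  pos 3: leaf 'Y' → count = 1
  pos 5: leaf 'S' → count = 2
  pos 7: leaf 'F' → count = 3
  pos 9: leaf 'K' → count = 4
  pos 14: leaf 'X' → count = 5
  pos 16: leaf 'C' → count = 6
  pos 18: leaf 'G' → count = 7
  pos 21: leaf 'L' → count = 8
  pos 24: leaf 'R' → count = 9
  pos 26: leaf 'Q' → count = 10
  pos 30: leaf 'U' → count = 11
  pos 32: leaf 'J' → count = 12
  pos 36: leaf 'T' → count = 13
  pos 38: leaf 'N' → count = 14
Total leaves: 14

Answer: 14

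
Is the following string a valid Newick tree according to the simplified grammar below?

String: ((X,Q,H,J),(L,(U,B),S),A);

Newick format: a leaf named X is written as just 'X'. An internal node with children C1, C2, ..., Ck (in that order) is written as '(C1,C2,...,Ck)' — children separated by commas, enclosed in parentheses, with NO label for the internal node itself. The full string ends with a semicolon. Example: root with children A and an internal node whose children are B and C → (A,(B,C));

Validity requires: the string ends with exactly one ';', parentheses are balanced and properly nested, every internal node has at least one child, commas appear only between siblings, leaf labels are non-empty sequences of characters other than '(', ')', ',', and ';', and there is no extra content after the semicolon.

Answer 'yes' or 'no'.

Answer: yes

Derivation:
Input: ((X,Q,H,J),(L,(U,B),S),A);
Paren balance: 4 '(' vs 4 ')' OK
Ends with single ';': True
Full parse: OK
Valid: True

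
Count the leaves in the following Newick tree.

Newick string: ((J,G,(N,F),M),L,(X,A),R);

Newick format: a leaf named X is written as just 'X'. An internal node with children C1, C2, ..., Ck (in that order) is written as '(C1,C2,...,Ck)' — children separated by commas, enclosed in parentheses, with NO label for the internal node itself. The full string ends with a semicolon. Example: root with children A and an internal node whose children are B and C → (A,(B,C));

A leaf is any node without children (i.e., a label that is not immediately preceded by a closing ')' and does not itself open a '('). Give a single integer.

Answer: 9

Derivation:
Newick: ((J,G,(N,F),M),L,(X,A),R);
Scan left-to-right; a leaf is any maximal label run not followed by '(':
  pos 2: leaf 'J' → count = 1
  pos 4: leaf 'G' → count = 2
  pos 7: leaf 'N' → count = 3
  pos 9: leaf 'F' → count = 4
  pos 12: leaf 'M' → count = 5
  pos 15: leaf 'L' → count = 6
  pos 18: leaf 'X' → count = 7
  pos 20: leaf 'A' → count = 8
  pos 23: leaf 'R' → count = 9
Total leaves: 9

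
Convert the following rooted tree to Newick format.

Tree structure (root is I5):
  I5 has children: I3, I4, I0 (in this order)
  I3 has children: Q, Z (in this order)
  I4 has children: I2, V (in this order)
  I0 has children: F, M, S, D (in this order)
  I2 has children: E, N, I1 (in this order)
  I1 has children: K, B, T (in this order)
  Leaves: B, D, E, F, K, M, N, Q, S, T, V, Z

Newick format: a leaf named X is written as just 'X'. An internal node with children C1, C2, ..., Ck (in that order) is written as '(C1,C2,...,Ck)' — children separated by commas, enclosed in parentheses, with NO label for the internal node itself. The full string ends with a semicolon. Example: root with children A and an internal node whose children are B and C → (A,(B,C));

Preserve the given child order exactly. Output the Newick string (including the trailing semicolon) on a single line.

internal I5 with children ['I3', 'I4', 'I0']
  internal I3 with children ['Q', 'Z']
    leaf 'Q' → 'Q'
    leaf 'Z' → 'Z'
  → '(Q,Z)'
  internal I4 with children ['I2', 'V']
    internal I2 with children ['E', 'N', 'I1']
      leaf 'E' → 'E'
      leaf 'N' → 'N'
      internal I1 with children ['K', 'B', 'T']
        leaf 'K' → 'K'
        leaf 'B' → 'B'
        leaf 'T' → 'T'
      → '(K,B,T)'
    → '(E,N,(K,B,T))'
    leaf 'V' → 'V'
  → '((E,N,(K,B,T)),V)'
  internal I0 with children ['F', 'M', 'S', 'D']
    leaf 'F' → 'F'
    leaf 'M' → 'M'
    leaf 'S' → 'S'
    leaf 'D' → 'D'
  → '(F,M,S,D)'
→ '((Q,Z),((E,N,(K,B,T)),V),(F,M,S,D))'
Final: ((Q,Z),((E,N,(K,B,T)),V),(F,M,S,D));

Answer: ((Q,Z),((E,N,(K,B,T)),V),(F,M,S,D));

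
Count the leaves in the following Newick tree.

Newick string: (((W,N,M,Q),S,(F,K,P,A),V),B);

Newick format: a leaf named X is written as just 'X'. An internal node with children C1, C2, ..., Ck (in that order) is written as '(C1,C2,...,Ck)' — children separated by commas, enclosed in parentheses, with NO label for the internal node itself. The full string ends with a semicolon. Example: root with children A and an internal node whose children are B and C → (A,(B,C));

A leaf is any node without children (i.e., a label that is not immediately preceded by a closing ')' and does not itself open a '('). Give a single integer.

Newick: (((W,N,M,Q),S,(F,K,P,A),V),B);
Scan left-to-right; a leaf is any maximal label run not followed by '(':
  pos 3: leaf 'W' → count = 1
  pos 5: leaf 'N' → count = 2
  pos 7: leaf 'M' → count = 3
  pos 9: leaf 'Q' → count = 4
  pos 12: leaf 'S' → count = 5
  pos 15: leaf 'F' → count = 6
  pos 17: leaf 'K' → count = 7
  pos 19: leaf 'P' → count = 8
  pos 21: leaf 'A' → count = 9
  pos 24: leaf 'V' → count = 10
  pos 27: leaf 'B' → count = 11
Total leaves: 11

Answer: 11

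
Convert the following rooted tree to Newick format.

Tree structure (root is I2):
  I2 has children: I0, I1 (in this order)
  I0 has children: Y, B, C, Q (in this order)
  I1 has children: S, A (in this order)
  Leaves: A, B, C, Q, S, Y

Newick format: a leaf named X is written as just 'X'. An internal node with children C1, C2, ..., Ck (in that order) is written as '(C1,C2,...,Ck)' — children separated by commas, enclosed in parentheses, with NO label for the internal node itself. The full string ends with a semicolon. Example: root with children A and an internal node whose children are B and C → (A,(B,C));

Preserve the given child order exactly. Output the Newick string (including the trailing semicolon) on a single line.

Answer: ((Y,B,C,Q),(S,A));

Derivation:
internal I2 with children ['I0', 'I1']
  internal I0 with children ['Y', 'B', 'C', 'Q']
    leaf 'Y' → 'Y'
    leaf 'B' → 'B'
    leaf 'C' → 'C'
    leaf 'Q' → 'Q'
  → '(Y,B,C,Q)'
  internal I1 with children ['S', 'A']
    leaf 'S' → 'S'
    leaf 'A' → 'A'
  → '(S,A)'
→ '((Y,B,C,Q),(S,A))'
Final: ((Y,B,C,Q),(S,A));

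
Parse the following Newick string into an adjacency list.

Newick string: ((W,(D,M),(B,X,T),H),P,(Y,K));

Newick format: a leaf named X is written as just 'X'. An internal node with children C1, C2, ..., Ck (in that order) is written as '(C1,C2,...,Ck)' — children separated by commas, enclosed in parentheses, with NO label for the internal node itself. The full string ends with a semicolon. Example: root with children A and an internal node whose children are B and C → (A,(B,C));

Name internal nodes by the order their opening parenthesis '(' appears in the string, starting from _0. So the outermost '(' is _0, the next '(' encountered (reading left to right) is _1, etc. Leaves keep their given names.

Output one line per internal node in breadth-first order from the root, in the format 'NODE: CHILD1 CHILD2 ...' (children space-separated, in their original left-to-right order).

Answer: _0: _1 P _4
_1: W _2 _3 H
_4: Y K
_2: D M
_3: B X T

Derivation:
Input: ((W,(D,M),(B,X,T),H),P,(Y,K));
Scanning left-to-right, naming '(' by encounter order:
  pos 0: '(' -> open internal node _0 (depth 1)
  pos 1: '(' -> open internal node _1 (depth 2)
  pos 4: '(' -> open internal node _2 (depth 3)
  pos 8: ')' -> close internal node _2 (now at depth 2)
  pos 10: '(' -> open internal node _3 (depth 3)
  pos 16: ')' -> close internal node _3 (now at depth 2)
  pos 19: ')' -> close internal node _1 (now at depth 1)
  pos 23: '(' -> open internal node _4 (depth 2)
  pos 27: ')' -> close internal node _4 (now at depth 1)
  pos 28: ')' -> close internal node _0 (now at depth 0)
Total internal nodes: 5
BFS adjacency from root:
  _0: _1 P _4
  _1: W _2 _3 H
  _4: Y K
  _2: D M
  _3: B X T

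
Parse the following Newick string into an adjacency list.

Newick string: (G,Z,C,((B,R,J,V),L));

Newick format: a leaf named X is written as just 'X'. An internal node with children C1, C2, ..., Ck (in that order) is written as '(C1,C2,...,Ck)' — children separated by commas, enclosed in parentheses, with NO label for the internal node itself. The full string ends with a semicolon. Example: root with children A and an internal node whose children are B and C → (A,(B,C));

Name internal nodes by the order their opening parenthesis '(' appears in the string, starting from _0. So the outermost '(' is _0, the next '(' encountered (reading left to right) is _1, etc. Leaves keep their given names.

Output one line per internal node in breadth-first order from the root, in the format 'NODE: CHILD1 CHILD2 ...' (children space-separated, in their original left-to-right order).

Input: (G,Z,C,((B,R,J,V),L));
Scanning left-to-right, naming '(' by encounter order:
  pos 0: '(' -> open internal node _0 (depth 1)
  pos 7: '(' -> open internal node _1 (depth 2)
  pos 8: '(' -> open internal node _2 (depth 3)
  pos 16: ')' -> close internal node _2 (now at depth 2)
  pos 19: ')' -> close internal node _1 (now at depth 1)
  pos 20: ')' -> close internal node _0 (now at depth 0)
Total internal nodes: 3
BFS adjacency from root:
  _0: G Z C _1
  _1: _2 L
  _2: B R J V

Answer: _0: G Z C _1
_1: _2 L
_2: B R J V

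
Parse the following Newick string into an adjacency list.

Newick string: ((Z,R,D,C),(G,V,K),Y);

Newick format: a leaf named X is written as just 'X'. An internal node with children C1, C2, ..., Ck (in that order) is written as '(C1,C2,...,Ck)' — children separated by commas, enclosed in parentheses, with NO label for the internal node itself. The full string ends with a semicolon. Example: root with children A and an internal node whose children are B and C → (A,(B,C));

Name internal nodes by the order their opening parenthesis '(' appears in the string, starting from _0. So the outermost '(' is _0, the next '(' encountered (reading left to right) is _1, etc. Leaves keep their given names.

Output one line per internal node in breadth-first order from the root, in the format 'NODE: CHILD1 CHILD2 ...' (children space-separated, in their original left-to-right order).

Answer: _0: _1 _2 Y
_1: Z R D C
_2: G V K

Derivation:
Input: ((Z,R,D,C),(G,V,K),Y);
Scanning left-to-right, naming '(' by encounter order:
  pos 0: '(' -> open internal node _0 (depth 1)
  pos 1: '(' -> open internal node _1 (depth 2)
  pos 9: ')' -> close internal node _1 (now at depth 1)
  pos 11: '(' -> open internal node _2 (depth 2)
  pos 17: ')' -> close internal node _2 (now at depth 1)
  pos 20: ')' -> close internal node _0 (now at depth 0)
Total internal nodes: 3
BFS adjacency from root:
  _0: _1 _2 Y
  _1: Z R D C
  _2: G V K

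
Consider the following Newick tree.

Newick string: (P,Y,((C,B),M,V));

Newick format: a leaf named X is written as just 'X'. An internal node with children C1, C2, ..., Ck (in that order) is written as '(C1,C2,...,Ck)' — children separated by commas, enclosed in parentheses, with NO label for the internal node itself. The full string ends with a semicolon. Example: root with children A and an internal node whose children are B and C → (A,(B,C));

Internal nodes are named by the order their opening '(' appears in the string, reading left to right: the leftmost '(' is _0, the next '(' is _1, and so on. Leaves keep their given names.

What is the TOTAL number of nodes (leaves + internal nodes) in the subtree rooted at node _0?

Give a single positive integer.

Answer: 9

Derivation:
Newick: (P,Y,((C,B),M,V));
Locate _0: it is the '(' at position 0 (the 1st '(' reading left to right).
Query: subtree rooted at _0
_0: subtree_size = 1 + 8
  P: subtree_size = 1 + 0
  Y: subtree_size = 1 + 0
  _1: subtree_size = 1 + 5
    _2: subtree_size = 1 + 2
      C: subtree_size = 1 + 0
      B: subtree_size = 1 + 0
    M: subtree_size = 1 + 0
    V: subtree_size = 1 + 0
Total subtree size of _0: 9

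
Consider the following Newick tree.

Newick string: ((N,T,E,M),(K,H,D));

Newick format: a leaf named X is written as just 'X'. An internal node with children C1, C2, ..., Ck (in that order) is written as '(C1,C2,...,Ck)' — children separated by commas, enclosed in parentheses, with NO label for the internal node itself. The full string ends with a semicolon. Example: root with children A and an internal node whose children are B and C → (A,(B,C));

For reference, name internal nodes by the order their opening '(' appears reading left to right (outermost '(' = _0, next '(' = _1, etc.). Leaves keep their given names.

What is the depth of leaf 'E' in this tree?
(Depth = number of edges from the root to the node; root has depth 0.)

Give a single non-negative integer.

Answer: 2

Derivation:
Newick: ((N,T,E,M),(K,H,D));
Naming internals by '(' encounter order: outermost '(' = _0, next = _1, ...
Query node: E
Path from root: _0 -> _1 -> E
Depth of E: 2 (number of edges from root)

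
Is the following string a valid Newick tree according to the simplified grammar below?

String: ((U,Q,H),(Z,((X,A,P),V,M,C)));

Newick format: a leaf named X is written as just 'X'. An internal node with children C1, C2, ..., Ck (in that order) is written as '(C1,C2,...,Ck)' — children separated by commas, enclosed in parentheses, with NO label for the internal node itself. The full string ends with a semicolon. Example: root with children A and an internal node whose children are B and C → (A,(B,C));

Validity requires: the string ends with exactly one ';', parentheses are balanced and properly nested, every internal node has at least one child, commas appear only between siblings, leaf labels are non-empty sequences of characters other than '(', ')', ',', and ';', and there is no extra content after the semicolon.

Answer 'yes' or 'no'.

Answer: yes

Derivation:
Input: ((U,Q,H),(Z,((X,A,P),V,M,C)));
Paren balance: 5 '(' vs 5 ')' OK
Ends with single ';': True
Full parse: OK
Valid: True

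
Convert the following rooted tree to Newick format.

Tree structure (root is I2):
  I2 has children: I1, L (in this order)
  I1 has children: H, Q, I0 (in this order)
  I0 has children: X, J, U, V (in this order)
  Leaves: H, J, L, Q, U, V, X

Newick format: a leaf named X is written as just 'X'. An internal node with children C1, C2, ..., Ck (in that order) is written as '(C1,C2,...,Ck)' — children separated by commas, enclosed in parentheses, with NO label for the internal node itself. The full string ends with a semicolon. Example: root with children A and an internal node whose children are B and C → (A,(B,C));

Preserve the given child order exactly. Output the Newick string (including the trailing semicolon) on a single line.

Answer: ((H,Q,(X,J,U,V)),L);

Derivation:
internal I2 with children ['I1', 'L']
  internal I1 with children ['H', 'Q', 'I0']
    leaf 'H' → 'H'
    leaf 'Q' → 'Q'
    internal I0 with children ['X', 'J', 'U', 'V']
      leaf 'X' → 'X'
      leaf 'J' → 'J'
      leaf 'U' → 'U'
      leaf 'V' → 'V'
    → '(X,J,U,V)'
  → '(H,Q,(X,J,U,V))'
  leaf 'L' → 'L'
→ '((H,Q,(X,J,U,V)),L)'
Final: ((H,Q,(X,J,U,V)),L);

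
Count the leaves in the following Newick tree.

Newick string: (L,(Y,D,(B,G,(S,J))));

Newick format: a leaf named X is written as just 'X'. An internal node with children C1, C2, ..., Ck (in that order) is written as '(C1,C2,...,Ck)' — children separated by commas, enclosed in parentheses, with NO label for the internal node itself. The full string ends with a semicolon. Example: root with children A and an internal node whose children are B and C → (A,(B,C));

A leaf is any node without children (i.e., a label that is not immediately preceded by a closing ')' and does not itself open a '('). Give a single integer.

Newick: (L,(Y,D,(B,G,(S,J))));
Scan left-to-right; a leaf is any maximal label run not followed by '(':
  pos 1: leaf 'L' → count = 1
  pos 4: leaf 'Y' → count = 2
  pos 6: leaf 'D' → count = 3
  pos 9: leaf 'B' → count = 4
  pos 11: leaf 'G' → count = 5
  pos 14: leaf 'S' → count = 6
  pos 16: leaf 'J' → count = 7
Total leaves: 7

Answer: 7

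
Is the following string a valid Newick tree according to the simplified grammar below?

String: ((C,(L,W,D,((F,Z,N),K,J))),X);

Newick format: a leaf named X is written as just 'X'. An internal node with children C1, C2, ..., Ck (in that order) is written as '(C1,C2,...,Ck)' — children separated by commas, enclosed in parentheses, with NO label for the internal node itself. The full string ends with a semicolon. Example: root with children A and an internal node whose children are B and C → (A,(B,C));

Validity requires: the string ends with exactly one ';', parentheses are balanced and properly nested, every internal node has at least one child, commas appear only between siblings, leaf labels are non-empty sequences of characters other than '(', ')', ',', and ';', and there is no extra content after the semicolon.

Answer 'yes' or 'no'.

Input: ((C,(L,W,D,((F,Z,N),K,J))),X);
Paren balance: 5 '(' vs 5 ')' OK
Ends with single ';': True
Full parse: OK
Valid: True

Answer: yes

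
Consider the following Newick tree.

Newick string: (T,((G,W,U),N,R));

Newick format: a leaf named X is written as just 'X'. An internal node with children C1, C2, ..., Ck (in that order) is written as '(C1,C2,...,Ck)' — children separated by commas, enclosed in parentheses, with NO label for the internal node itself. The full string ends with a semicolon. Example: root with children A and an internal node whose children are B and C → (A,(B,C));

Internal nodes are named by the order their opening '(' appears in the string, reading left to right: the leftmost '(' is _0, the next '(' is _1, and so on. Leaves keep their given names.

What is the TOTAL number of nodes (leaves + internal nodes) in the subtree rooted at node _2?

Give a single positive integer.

Newick: (T,((G,W,U),N,R));
Locate _2: it is the '(' at position 4 (the 3rd '(' reading left to right).
Query: subtree rooted at _2
_2: subtree_size = 1 + 3
  G: subtree_size = 1 + 0
  W: subtree_size = 1 + 0
  U: subtree_size = 1 + 0
Total subtree size of _2: 4

Answer: 4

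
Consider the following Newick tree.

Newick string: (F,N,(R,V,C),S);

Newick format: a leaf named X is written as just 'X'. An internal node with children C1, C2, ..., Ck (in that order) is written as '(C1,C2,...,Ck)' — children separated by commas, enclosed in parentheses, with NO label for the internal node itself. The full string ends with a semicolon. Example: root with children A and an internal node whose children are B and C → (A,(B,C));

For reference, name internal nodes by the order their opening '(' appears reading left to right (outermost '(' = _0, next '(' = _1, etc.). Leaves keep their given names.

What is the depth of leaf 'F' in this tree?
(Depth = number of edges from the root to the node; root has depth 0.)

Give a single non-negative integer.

Answer: 1

Derivation:
Newick: (F,N,(R,V,C),S);
Naming internals by '(' encounter order: outermost '(' = _0, next = _1, ...
Query node: F
Path from root: _0 -> F
Depth of F: 1 (number of edges from root)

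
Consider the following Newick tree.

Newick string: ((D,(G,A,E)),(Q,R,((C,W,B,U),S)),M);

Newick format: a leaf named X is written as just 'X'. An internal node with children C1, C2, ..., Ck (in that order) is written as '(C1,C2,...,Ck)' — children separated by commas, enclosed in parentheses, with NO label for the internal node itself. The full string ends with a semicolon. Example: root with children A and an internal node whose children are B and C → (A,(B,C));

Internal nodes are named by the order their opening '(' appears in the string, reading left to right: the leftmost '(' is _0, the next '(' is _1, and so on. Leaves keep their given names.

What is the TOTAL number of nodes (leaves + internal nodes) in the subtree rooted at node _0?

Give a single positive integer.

Answer: 18

Derivation:
Newick: ((D,(G,A,E)),(Q,R,((C,W,B,U),S)),M);
Locate _0: it is the '(' at position 0 (the 1st '(' reading left to right).
Query: subtree rooted at _0
_0: subtree_size = 1 + 17
  _1: subtree_size = 1 + 5
    D: subtree_size = 1 + 0
    _2: subtree_size = 1 + 3
      G: subtree_size = 1 + 0
      A: subtree_size = 1 + 0
      E: subtree_size = 1 + 0
  _3: subtree_size = 1 + 9
    Q: subtree_size = 1 + 0
    R: subtree_size = 1 + 0
    _4: subtree_size = 1 + 6
      _5: subtree_size = 1 + 4
        C: subtree_size = 1 + 0
        W: subtree_size = 1 + 0
        B: subtree_size = 1 + 0
        U: subtree_size = 1 + 0
      S: subtree_size = 1 + 0
  M: subtree_size = 1 + 0
Total subtree size of _0: 18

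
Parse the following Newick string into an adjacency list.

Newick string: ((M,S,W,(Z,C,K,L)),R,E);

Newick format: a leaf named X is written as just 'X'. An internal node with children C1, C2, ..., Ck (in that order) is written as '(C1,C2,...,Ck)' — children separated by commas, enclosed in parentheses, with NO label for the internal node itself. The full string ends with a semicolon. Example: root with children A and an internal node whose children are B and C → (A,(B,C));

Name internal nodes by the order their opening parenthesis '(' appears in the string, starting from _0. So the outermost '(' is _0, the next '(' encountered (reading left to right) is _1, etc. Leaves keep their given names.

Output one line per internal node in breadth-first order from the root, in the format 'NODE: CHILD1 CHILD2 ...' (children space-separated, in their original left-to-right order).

Input: ((M,S,W,(Z,C,K,L)),R,E);
Scanning left-to-right, naming '(' by encounter order:
  pos 0: '(' -> open internal node _0 (depth 1)
  pos 1: '(' -> open internal node _1 (depth 2)
  pos 8: '(' -> open internal node _2 (depth 3)
  pos 16: ')' -> close internal node _2 (now at depth 2)
  pos 17: ')' -> close internal node _1 (now at depth 1)
  pos 22: ')' -> close internal node _0 (now at depth 0)
Total internal nodes: 3
BFS adjacency from root:
  _0: _1 R E
  _1: M S W _2
  _2: Z C K L

Answer: _0: _1 R E
_1: M S W _2
_2: Z C K L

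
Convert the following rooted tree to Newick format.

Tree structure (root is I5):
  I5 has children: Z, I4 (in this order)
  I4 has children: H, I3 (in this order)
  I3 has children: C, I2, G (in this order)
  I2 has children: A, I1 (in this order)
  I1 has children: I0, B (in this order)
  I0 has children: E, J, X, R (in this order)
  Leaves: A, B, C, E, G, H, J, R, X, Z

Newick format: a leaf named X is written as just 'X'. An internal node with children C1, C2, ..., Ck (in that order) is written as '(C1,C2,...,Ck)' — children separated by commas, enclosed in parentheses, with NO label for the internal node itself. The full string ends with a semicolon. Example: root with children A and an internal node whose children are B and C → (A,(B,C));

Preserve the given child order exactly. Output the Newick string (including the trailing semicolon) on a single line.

Answer: (Z,(H,(C,(A,((E,J,X,R),B)),G)));

Derivation:
internal I5 with children ['Z', 'I4']
  leaf 'Z' → 'Z'
  internal I4 with children ['H', 'I3']
    leaf 'H' → 'H'
    internal I3 with children ['C', 'I2', 'G']
      leaf 'C' → 'C'
      internal I2 with children ['A', 'I1']
        leaf 'A' → 'A'
        internal I1 with children ['I0', 'B']
          internal I0 with children ['E', 'J', 'X', 'R']
            leaf 'E' → 'E'
            leaf 'J' → 'J'
            leaf 'X' → 'X'
            leaf 'R' → 'R'
          → '(E,J,X,R)'
          leaf 'B' → 'B'
        → '((E,J,X,R),B)'
      → '(A,((E,J,X,R),B))'
      leaf 'G' → 'G'
    → '(C,(A,((E,J,X,R),B)),G)'
  → '(H,(C,(A,((E,J,X,R),B)),G))'
→ '(Z,(H,(C,(A,((E,J,X,R),B)),G)))'
Final: (Z,(H,(C,(A,((E,J,X,R),B)),G)));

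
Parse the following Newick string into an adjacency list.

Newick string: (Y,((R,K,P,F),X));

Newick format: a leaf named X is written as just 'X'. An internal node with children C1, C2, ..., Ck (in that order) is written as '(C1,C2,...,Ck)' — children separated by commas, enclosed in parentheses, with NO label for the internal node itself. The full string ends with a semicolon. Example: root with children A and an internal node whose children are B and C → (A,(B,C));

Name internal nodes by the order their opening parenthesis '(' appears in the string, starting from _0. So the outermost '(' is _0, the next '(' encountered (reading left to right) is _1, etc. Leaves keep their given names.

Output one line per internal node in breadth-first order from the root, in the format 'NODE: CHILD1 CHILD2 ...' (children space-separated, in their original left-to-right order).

Input: (Y,((R,K,P,F),X));
Scanning left-to-right, naming '(' by encounter order:
  pos 0: '(' -> open internal node _0 (depth 1)
  pos 3: '(' -> open internal node _1 (depth 2)
  pos 4: '(' -> open internal node _2 (depth 3)
  pos 12: ')' -> close internal node _2 (now at depth 2)
  pos 15: ')' -> close internal node _1 (now at depth 1)
  pos 16: ')' -> close internal node _0 (now at depth 0)
Total internal nodes: 3
BFS adjacency from root:
  _0: Y _1
  _1: _2 X
  _2: R K P F

Answer: _0: Y _1
_1: _2 X
_2: R K P F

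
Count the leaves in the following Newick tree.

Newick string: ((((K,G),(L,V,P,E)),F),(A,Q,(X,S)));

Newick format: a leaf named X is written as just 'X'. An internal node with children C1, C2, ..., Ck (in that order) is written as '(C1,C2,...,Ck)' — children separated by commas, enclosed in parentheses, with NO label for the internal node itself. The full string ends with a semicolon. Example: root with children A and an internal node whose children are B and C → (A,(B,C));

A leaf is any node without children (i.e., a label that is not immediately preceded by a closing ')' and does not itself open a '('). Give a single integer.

Newick: ((((K,G),(L,V,P,E)),F),(A,Q,(X,S)));
Scan left-to-right; a leaf is any maximal label run not followed by '(':
  pos 4: leaf 'K' → count = 1
  pos 6: leaf 'G' → count = 2
  pos 10: leaf 'L' → count = 3
  pos 12: leaf 'V' → count = 4
  pos 14: leaf 'P' → count = 5
  pos 16: leaf 'E' → count = 6
  pos 20: leaf 'F' → count = 7
  pos 24: leaf 'A' → count = 8
  pos 26: leaf 'Q' → count = 9
  pos 29: leaf 'X' → count = 10
  pos 31: leaf 'S' → count = 11
Total leaves: 11

Answer: 11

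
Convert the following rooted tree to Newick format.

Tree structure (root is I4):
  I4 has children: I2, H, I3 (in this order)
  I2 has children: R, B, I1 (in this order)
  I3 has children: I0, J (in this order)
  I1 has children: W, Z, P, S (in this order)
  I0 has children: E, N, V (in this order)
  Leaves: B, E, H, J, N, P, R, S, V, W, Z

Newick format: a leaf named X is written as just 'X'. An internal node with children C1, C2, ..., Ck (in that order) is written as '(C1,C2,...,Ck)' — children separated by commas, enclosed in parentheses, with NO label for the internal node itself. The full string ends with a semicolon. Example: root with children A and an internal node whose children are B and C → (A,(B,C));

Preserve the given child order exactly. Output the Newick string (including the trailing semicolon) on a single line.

Answer: ((R,B,(W,Z,P,S)),H,((E,N,V),J));

Derivation:
internal I4 with children ['I2', 'H', 'I3']
  internal I2 with children ['R', 'B', 'I1']
    leaf 'R' → 'R'
    leaf 'B' → 'B'
    internal I1 with children ['W', 'Z', 'P', 'S']
      leaf 'W' → 'W'
      leaf 'Z' → 'Z'
      leaf 'P' → 'P'
      leaf 'S' → 'S'
    → '(W,Z,P,S)'
  → '(R,B,(W,Z,P,S))'
  leaf 'H' → 'H'
  internal I3 with children ['I0', 'J']
    internal I0 with children ['E', 'N', 'V']
      leaf 'E' → 'E'
      leaf 'N' → 'N'
      leaf 'V' → 'V'
    → '(E,N,V)'
    leaf 'J' → 'J'
  → '((E,N,V),J)'
→ '((R,B,(W,Z,P,S)),H,((E,N,V),J))'
Final: ((R,B,(W,Z,P,S)),H,((E,N,V),J));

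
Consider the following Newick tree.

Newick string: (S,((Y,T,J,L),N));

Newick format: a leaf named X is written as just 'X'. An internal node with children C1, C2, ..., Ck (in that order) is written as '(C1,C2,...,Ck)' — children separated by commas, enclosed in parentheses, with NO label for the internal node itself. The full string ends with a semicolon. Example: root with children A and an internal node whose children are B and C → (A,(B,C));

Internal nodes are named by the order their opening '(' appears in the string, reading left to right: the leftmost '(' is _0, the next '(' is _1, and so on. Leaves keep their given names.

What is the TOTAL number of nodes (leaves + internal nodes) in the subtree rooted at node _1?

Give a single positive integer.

Answer: 7

Derivation:
Newick: (S,((Y,T,J,L),N));
Locate _1: it is the '(' at position 3 (the 2nd '(' reading left to right).
Query: subtree rooted at _1
_1: subtree_size = 1 + 6
  _2: subtree_size = 1 + 4
    Y: subtree_size = 1 + 0
    T: subtree_size = 1 + 0
    J: subtree_size = 1 + 0
    L: subtree_size = 1 + 0
  N: subtree_size = 1 + 0
Total subtree size of _1: 7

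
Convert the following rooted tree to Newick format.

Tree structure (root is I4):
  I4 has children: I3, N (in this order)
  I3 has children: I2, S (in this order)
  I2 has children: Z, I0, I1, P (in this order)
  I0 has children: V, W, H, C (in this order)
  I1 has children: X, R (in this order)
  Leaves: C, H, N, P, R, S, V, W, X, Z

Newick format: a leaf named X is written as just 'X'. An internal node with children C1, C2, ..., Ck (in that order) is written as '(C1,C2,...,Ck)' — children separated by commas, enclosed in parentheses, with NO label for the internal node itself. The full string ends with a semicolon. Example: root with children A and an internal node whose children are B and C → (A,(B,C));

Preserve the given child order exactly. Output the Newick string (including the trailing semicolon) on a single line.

Answer: (((Z,(V,W,H,C),(X,R),P),S),N);

Derivation:
internal I4 with children ['I3', 'N']
  internal I3 with children ['I2', 'S']
    internal I2 with children ['Z', 'I0', 'I1', 'P']
      leaf 'Z' → 'Z'
      internal I0 with children ['V', 'W', 'H', 'C']
        leaf 'V' → 'V'
        leaf 'W' → 'W'
        leaf 'H' → 'H'
        leaf 'C' → 'C'
      → '(V,W,H,C)'
      internal I1 with children ['X', 'R']
        leaf 'X' → 'X'
        leaf 'R' → 'R'
      → '(X,R)'
      leaf 'P' → 'P'
    → '(Z,(V,W,H,C),(X,R),P)'
    leaf 'S' → 'S'
  → '((Z,(V,W,H,C),(X,R),P),S)'
  leaf 'N' → 'N'
→ '(((Z,(V,W,H,C),(X,R),P),S),N)'
Final: (((Z,(V,W,H,C),(X,R),P),S),N);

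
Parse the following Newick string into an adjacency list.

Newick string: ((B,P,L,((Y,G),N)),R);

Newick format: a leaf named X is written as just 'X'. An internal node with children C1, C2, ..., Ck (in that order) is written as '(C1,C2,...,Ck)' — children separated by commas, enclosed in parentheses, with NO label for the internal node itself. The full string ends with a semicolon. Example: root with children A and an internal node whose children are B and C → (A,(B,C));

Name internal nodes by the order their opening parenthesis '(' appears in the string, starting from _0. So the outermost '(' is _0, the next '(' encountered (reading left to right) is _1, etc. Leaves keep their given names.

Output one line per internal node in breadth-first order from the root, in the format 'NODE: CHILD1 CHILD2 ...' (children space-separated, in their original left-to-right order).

Input: ((B,P,L,((Y,G),N)),R);
Scanning left-to-right, naming '(' by encounter order:
  pos 0: '(' -> open internal node _0 (depth 1)
  pos 1: '(' -> open internal node _1 (depth 2)
  pos 8: '(' -> open internal node _2 (depth 3)
  pos 9: '(' -> open internal node _3 (depth 4)
  pos 13: ')' -> close internal node _3 (now at depth 3)
  pos 16: ')' -> close internal node _2 (now at depth 2)
  pos 17: ')' -> close internal node _1 (now at depth 1)
  pos 20: ')' -> close internal node _0 (now at depth 0)
Total internal nodes: 4
BFS adjacency from root:
  _0: _1 R
  _1: B P L _2
  _2: _3 N
  _3: Y G

Answer: _0: _1 R
_1: B P L _2
_2: _3 N
_3: Y G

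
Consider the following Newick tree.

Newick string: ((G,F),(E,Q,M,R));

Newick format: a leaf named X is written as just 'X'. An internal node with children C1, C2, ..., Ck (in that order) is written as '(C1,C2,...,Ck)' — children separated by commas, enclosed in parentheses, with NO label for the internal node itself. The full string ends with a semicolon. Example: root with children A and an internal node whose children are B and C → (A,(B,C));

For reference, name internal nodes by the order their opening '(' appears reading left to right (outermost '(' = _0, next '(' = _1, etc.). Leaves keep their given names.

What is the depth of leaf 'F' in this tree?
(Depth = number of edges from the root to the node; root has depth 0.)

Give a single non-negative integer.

Answer: 2

Derivation:
Newick: ((G,F),(E,Q,M,R));
Naming internals by '(' encounter order: outermost '(' = _0, next = _1, ...
Query node: F
Path from root: _0 -> _1 -> F
Depth of F: 2 (number of edges from root)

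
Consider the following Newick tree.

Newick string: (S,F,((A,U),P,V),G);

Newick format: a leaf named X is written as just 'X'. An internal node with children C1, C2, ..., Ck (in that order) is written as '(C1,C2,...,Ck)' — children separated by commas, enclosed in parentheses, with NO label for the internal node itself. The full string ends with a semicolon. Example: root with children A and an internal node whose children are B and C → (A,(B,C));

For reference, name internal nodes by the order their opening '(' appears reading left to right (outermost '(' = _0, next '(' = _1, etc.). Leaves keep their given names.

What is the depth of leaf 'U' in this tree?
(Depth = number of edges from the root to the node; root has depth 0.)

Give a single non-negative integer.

Newick: (S,F,((A,U),P,V),G);
Naming internals by '(' encounter order: outermost '(' = _0, next = _1, ...
Query node: U
Path from root: _0 -> _1 -> _2 -> U
Depth of U: 3 (number of edges from root)

Answer: 3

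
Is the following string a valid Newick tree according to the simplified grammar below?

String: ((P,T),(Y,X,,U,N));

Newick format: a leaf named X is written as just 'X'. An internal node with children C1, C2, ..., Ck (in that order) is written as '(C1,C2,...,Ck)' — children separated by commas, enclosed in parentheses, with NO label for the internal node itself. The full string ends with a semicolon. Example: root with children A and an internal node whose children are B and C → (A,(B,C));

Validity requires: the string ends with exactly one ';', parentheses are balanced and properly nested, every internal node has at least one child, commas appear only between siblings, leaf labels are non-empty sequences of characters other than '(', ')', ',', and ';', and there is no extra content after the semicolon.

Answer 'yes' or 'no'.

Answer: no

Derivation:
Input: ((P,T),(Y,X,,U,N));
Paren balance: 3 '(' vs 3 ')' OK
Ends with single ';': True
Full parse: FAILS (empty leaf label at pos 12)
Valid: False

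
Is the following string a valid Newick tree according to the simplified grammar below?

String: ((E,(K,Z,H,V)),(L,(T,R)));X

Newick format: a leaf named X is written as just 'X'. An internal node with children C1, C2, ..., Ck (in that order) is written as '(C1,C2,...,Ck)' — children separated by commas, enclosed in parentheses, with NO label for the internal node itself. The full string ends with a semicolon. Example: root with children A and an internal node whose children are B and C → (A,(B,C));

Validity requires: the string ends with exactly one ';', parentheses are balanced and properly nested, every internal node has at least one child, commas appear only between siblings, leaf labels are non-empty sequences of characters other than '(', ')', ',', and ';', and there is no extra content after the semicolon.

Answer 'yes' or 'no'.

Input: ((E,(K,Z,H,V)),(L,(T,R)));X
Paren balance: 5 '(' vs 5 ')' OK
Ends with single ';': False
Full parse: FAILS (must end with ;)
Valid: False

Answer: no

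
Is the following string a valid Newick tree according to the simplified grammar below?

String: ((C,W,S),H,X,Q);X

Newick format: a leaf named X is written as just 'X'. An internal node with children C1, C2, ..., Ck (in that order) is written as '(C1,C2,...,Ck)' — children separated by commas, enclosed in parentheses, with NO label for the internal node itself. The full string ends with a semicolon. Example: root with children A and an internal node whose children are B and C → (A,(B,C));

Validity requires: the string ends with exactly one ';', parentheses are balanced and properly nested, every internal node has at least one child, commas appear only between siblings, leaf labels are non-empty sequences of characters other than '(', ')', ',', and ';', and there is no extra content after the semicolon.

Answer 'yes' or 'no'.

Answer: no

Derivation:
Input: ((C,W,S),H,X,Q);X
Paren balance: 2 '(' vs 2 ')' OK
Ends with single ';': False
Full parse: FAILS (must end with ;)
Valid: False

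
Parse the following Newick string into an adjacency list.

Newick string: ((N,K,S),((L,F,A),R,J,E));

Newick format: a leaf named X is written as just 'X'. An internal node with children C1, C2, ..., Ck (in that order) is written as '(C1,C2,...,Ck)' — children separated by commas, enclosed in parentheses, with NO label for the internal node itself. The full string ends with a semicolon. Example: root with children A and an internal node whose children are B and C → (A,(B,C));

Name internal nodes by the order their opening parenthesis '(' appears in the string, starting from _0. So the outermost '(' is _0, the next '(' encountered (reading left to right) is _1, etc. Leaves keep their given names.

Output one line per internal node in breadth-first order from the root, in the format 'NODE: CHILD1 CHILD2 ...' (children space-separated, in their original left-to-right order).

Input: ((N,K,S),((L,F,A),R,J,E));
Scanning left-to-right, naming '(' by encounter order:
  pos 0: '(' -> open internal node _0 (depth 1)
  pos 1: '(' -> open internal node _1 (depth 2)
  pos 7: ')' -> close internal node _1 (now at depth 1)
  pos 9: '(' -> open internal node _2 (depth 2)
  pos 10: '(' -> open internal node _3 (depth 3)
  pos 16: ')' -> close internal node _3 (now at depth 2)
  pos 23: ')' -> close internal node _2 (now at depth 1)
  pos 24: ')' -> close internal node _0 (now at depth 0)
Total internal nodes: 4
BFS adjacency from root:
  _0: _1 _2
  _1: N K S
  _2: _3 R J E
  _3: L F A

Answer: _0: _1 _2
_1: N K S
_2: _3 R J E
_3: L F A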